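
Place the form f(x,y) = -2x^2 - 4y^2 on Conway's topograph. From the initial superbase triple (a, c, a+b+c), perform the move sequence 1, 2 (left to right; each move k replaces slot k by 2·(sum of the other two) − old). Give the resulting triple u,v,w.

start (-2,-4,-6) = (f(1,0),f(0,1),f(1,1))
replace slot 1: 2·((-4)+(-6)) − (-2) = -18 → (-18,-4,-6)
replace slot 2: 2·((-18)+(-6)) − (-4) = -44 → (-18,-44,-6)

-18,-44,-6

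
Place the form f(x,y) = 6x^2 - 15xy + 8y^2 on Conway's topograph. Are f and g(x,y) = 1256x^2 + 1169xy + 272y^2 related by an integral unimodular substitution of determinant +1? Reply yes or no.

D₁ = 33, D₂ = 33
river cycle of f (length 4): (-1, 5, 2), (2, 3, -3), (-3, 3, 2), (2, 5, -1)
river cycle of g (length 4): (-1, 5, 2), (2, 3, -3), (-3, 3, 2), (2, 5, -1)
cycles coincide ⇒ equivalent

yes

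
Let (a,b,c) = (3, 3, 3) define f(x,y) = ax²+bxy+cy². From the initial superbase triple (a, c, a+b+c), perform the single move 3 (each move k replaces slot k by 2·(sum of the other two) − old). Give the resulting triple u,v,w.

start (3,3,9) = (f(1,0),f(0,1),f(1,1))
replace slot 3: 2·(3+3) − 9 = 3 → (3,3,3)

3,3,3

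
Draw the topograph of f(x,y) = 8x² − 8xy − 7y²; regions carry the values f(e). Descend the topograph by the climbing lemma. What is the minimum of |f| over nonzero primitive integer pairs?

descent: ρ → (-7,8,8)  [lands on river]
river: ρ → (8,8,-7)
river: ρ → (-7,6,9)
river: ρ → (9,12,-4)
river: ρ → (-4,12,9)
river: ρ → (9,6,-7)
closes: descent 1, river 6
min |a| on river = 4

4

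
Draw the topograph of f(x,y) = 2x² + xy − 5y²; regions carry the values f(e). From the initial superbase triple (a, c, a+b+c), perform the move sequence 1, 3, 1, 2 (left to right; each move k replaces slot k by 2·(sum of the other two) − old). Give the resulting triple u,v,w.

start (2,-5,-2) = (f(1,0),f(0,1),f(1,1))
replace slot 1: 2·((-5)+(-2)) − 2 = -16 → (-16,-5,-2)
replace slot 3: 2·((-16)+(-5)) − (-2) = -40 → (-16,-5,-40)
replace slot 1: 2·((-5)+(-40)) − (-16) = -74 → (-74,-5,-40)
replace slot 2: 2·((-74)+(-40)) − (-5) = -223 → (-74,-223,-40)

-74,-223,-40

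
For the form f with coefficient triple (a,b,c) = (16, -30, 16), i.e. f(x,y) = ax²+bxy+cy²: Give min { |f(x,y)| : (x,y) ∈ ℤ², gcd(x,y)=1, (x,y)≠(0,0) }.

translate: b→2 (≡-30 mod 32), so (16,-30,16)→(16,2,2)
flip: (16,2,2)→(2,-2,16)
translate: b→2 (≡-2 mod 4), so (2,-2,16)→(2,2,16)
reduced (well bottom): (2,2,16) with a≤c, −a<b≤a
well minimum = a = 2

2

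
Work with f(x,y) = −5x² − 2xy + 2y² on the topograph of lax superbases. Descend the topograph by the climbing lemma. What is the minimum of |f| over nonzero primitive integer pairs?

descent: ρ → (2,6,-1)  [lands on river]
river: ρ → (-1,6,2)
closes: descent 1, river 2
min |a| on river = 1

1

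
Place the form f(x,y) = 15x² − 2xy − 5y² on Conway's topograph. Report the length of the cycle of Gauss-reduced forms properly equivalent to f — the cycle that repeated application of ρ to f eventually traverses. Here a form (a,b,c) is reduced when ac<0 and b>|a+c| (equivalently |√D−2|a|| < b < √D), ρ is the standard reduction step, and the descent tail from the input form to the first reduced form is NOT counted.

D = 304, ⌊√D⌋ = 17
descent: ρ → (-5,12,8)  [lands on river]
river: ρ → (8,4,-9)
river: ρ → (-9,14,3)
river: ρ → (3,16,-4)
river: ρ → (-4,16,3)
river: ρ → (3,14,-9)
river: ρ → (-9,4,8)
river: ρ → (8,12,-5)
river: ρ → (-5,8,12)
river: ρ → (12,16,-1)
river: ρ → (-1,16,12)
river: ρ → (12,8,-5)
ρ-cycle length = 12 (tail of 1 descent step not counted)

12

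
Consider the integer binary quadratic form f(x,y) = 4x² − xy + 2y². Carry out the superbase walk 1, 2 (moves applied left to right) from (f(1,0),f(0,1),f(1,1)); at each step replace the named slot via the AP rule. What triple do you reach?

start (4,2,5) = (f(1,0),f(0,1),f(1,1))
replace slot 1: 2·(2+5) − 4 = 10 → (10,2,5)
replace slot 2: 2·(10+5) − 2 = 28 → (10,28,5)

10,28,5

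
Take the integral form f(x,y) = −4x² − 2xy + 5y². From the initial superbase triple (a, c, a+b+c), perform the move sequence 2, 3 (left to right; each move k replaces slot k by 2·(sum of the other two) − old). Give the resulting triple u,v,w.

start (-4,5,-1) = (f(1,0),f(0,1),f(1,1))
replace slot 2: 2·((-4)+(-1)) − 5 = -15 → (-4,-15,-1)
replace slot 3: 2·((-4)+(-15)) − (-1) = -37 → (-4,-15,-37)

-4,-15,-37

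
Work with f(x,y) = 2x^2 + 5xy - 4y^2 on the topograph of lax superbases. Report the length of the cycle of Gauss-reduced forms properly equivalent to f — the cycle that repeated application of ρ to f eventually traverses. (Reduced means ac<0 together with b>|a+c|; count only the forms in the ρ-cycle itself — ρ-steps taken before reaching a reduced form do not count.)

D = 57, ⌊√D⌋ = 7
river: ρ → (-4,3,3)
river: ρ → (3,3,-4)
river: ρ → (-4,5,2)
river: ρ → (2,7,-1)
river: ρ → (-1,7,2)
river: ρ → (2,5,-4)
ρ-cycle length = 6 (tail of 0 descent steps not counted)

6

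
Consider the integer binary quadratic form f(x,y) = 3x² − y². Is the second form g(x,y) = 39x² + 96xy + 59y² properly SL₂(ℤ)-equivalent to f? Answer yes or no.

D₁ = 12, D₂ = 12
river cycle of f (length 2): (-1, 2, 2), (2, 2, -1)
river cycle of g (length 2): (2, 2, -1), (-1, 2, 2)
cycles coincide ⇒ equivalent

yes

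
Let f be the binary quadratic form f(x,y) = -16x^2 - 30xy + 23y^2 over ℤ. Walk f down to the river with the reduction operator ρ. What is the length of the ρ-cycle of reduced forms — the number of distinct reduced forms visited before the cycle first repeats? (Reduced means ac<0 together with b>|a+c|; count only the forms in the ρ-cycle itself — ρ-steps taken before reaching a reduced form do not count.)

D = 2372, ⌊√D⌋ = 48
descent: ρ → (23,30,-16)  [lands on river]
river: ρ → (-16,34,19)
river: ρ → (19,42,-8)
river: ρ → (-8,38,29)
river: ρ → (29,20,-17)
river: ρ → (-17,48,1)
river: ρ → (1,48,-17)
river: ρ → (-17,20,29)
river: ρ → (29,38,-8)
river: ρ → (-8,42,19)
river: ρ → (19,34,-16)
river: ρ → (-16,30,23)
river: ρ → (23,16,-23)
river: ρ → (-23,30,16)
river: ρ → (16,34,-19)
river: ρ → (-19,42,8)
river: ρ → (8,38,-29)
river: ρ → (-29,20,17)
river: ρ → (17,48,-1)
river: ρ → (-1,48,17)
river: ρ → (17,20,-29)
river: ρ → (-29,38,8)
river: ρ → (8,42,-19)
river: ρ → (-19,34,16)
river: ρ → (16,30,-23)
river: ρ → (-23,16,23)
ρ-cycle length = 26 (tail of 1 descent step not counted)

26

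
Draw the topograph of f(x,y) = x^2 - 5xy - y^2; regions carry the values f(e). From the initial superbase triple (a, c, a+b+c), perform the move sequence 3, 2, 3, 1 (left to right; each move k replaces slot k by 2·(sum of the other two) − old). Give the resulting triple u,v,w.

start (1,-1,-5) = (f(1,0),f(0,1),f(1,1))
replace slot 3: 2·(1+(-1)) − (-5) = 5 → (1,-1,5)
replace slot 2: 2·(1+5) − (-1) = 13 → (1,13,5)
replace slot 3: 2·(1+13) − 5 = 23 → (1,13,23)
replace slot 1: 2·(13+23) − 1 = 71 → (71,13,23)

71,13,23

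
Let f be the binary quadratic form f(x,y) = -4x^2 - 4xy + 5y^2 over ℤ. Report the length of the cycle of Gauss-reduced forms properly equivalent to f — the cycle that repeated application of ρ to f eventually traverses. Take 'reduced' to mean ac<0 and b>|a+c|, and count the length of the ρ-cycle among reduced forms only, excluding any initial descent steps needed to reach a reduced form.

D = 96, ⌊√D⌋ = 9
descent: ρ → (5,4,-4)  [lands on river]
river: ρ → (-4,4,5)
river: ρ → (5,6,-3)
river: ρ → (-3,6,5)
ρ-cycle length = 4 (tail of 1 descent step not counted)

4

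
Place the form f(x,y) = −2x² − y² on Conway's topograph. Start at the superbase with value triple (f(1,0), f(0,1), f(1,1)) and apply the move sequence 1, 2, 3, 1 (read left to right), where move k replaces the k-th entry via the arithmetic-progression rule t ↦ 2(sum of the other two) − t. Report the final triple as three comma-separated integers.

start (-2,-1,-3) = (f(1,0),f(0,1),f(1,1))
replace slot 1: 2·((-1)+(-3)) − (-2) = -6 → (-6,-1,-3)
replace slot 2: 2·((-6)+(-3)) − (-1) = -17 → (-6,-17,-3)
replace slot 3: 2·((-6)+(-17)) − (-3) = -43 → (-6,-17,-43)
replace slot 1: 2·((-17)+(-43)) − (-6) = -114 → (-114,-17,-43)

-114,-17,-43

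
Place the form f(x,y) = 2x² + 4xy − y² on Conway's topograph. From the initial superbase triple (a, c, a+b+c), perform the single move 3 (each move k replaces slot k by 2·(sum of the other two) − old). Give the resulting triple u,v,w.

start (2,-1,5) = (f(1,0),f(0,1),f(1,1))
replace slot 3: 2·(2+(-1)) − 5 = -3 → (2,-1,-3)

2,-1,-3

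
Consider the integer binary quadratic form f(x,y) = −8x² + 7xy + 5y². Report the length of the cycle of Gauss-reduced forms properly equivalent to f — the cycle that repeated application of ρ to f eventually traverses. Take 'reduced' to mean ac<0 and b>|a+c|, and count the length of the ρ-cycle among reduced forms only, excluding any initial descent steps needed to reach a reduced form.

D = 209, ⌊√D⌋ = 14
river: ρ → (5,13,-2)
river: ρ → (-2,11,11)
river: ρ → (11,11,-2)
river: ρ → (-2,13,5)
river: ρ → (5,7,-8)
river: ρ → (-8,9,4)
river: ρ → (4,7,-10)
river: ρ → (-10,13,1)
river: ρ → (1,13,-10)
river: ρ → (-10,7,4)
river: ρ → (4,9,-8)
river: ρ → (-8,7,5)
ρ-cycle length = 12 (tail of 0 descent steps not counted)

12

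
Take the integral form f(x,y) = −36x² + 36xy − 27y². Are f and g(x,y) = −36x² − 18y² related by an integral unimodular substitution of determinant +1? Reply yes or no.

D₁ = -2592, D₂ = -2592
f is negative-definite; reduce −f:
−f: translate: b→36 (≡-36 mod 72), so (36,-36,27)→(36,36,27)
−f: flip: (36,36,27)→(27,-36,36)
−f: translate: b→18 (≡-36 mod 54), so (27,-36,36)→(27,18,27)
−f: reduced (well bottom): (27,18,27) with a≤c, −a<b≤a
flip sign back: reduced form of f is (-27,-18,-27)
g is negative-definite; reduce −g:
−g: flip: (36,0,18)→(18,0,36)
−g: reduced (well bottom): (18,0,36) with a≤c, −a<b≤a
flip sign back: reduced form of g is (-18,0,-36)
reduced forms (-27, -18, -27) vs (-18, 0, -36) ⇒ inequivalent

no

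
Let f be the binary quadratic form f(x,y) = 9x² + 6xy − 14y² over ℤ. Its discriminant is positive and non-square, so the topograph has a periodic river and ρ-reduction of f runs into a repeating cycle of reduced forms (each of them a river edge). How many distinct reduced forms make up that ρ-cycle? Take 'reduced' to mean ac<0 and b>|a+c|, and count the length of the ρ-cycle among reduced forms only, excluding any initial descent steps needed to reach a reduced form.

D = 540, ⌊√D⌋ = 23
river: ρ → (-14,22,1)
river: ρ → (1,22,-14)
river: ρ → (-14,6,9)
river: ρ → (9,12,-11)
river: ρ → (-11,10,10)
river: ρ → (10,10,-11)
river: ρ → (-11,12,9)
river: ρ → (9,6,-14)
ρ-cycle length = 8 (tail of 0 descent steps not counted)

8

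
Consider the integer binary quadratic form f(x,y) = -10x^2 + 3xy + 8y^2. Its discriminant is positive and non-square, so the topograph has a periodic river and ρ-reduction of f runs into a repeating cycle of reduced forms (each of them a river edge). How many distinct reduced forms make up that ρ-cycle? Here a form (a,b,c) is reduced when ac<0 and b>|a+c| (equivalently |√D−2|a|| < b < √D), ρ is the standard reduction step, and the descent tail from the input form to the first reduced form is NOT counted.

D = 329, ⌊√D⌋ = 18
river: ρ → (8,13,-5)
river: ρ → (-5,17,2)
river: ρ → (2,15,-13)
river: ρ → (-13,11,4)
river: ρ → (4,13,-10)
river: ρ → (-10,7,7)
river: ρ → (7,7,-10)
river: ρ → (-10,13,4)
river: ρ → (4,11,-13)
river: ρ → (-13,15,2)
river: ρ → (2,17,-5)
river: ρ → (-5,13,8)
river: ρ → (8,3,-10)
river: ρ → (-10,17,1)
river: ρ → (1,17,-10)
river: ρ → (-10,3,8)
ρ-cycle length = 16 (tail of 0 descent steps not counted)

16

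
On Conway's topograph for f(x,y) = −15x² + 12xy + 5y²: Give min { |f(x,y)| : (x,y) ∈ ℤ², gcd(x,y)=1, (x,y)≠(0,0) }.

river: ρ → (5,18,-6)
river: ρ → (-6,18,5)
river: ρ → (5,12,-15)
river: ρ → (-15,18,2)
river: ρ → (2,18,-15)
river: ρ → (-15,12,5)
closes: descent 0, river 6
min |a| on river = 2

2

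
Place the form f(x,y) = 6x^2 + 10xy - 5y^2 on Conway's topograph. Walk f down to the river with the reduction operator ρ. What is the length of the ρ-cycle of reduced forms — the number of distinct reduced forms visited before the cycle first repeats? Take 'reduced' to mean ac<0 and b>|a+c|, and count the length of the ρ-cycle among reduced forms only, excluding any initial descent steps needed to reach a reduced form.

D = 220, ⌊√D⌋ = 14
river: ρ → (-5,10,6)
river: ρ → (6,14,-1)
river: ρ → (-1,14,6)
river: ρ → (6,10,-5)
ρ-cycle length = 4 (tail of 0 descent steps not counted)

4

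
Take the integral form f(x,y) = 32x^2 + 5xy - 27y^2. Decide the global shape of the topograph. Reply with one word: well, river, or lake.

D = b²−4ac = 5² − 4·32·(-27) = 3481
D = 59² is a perfect square ⇒ form factors over ℤ ⇒ lakes

lake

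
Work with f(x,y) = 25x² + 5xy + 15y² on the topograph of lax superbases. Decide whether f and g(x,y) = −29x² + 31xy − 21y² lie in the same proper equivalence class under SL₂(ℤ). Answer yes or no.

D₁ = -1475, D₂ = -1475
f: flip: (25,5,15)→(15,-5,25)
f: reduced (well bottom): (15,-5,25) with a≤c, −a<b≤a
g is negative-definite; reduce −g:
−g: translate: b→27 (≡-31 mod 58), so (29,-31,21)→(29,27,19)
−g: flip: (29,27,19)→(19,-27,29)
−g: translate: b→11 (≡-27 mod 38), so (19,-27,29)→(19,11,21)
−g: reduced (well bottom): (19,11,21) with a≤c, −a<b≤a
flip sign back: reduced form of g is (-19,-11,-21)
reduced forms (15, -5, 25) vs (-19, -11, -21) ⇒ inequivalent

no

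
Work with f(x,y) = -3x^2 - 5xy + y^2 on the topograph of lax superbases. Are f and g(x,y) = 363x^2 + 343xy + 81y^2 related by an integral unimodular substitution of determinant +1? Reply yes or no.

D₁ = 37, D₂ = 37
river cycle of f (length 6): (1, 5, -3), (-3, 1, 3), (3, 5, -1), (-1, 5, 3), (3, 1, -3), (-3, 5, 1)
river cycle of g (length 6): (1, 5, -3), (-3, 1, 3), (3, 5, -1), (-1, 5, 3), (3, 1, -3), (-3, 5, 1)
cycles coincide ⇒ equivalent

yes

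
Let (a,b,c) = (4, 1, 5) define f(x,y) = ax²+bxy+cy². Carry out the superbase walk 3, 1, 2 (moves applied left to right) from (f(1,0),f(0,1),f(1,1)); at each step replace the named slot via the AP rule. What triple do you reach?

start (4,5,10) = (f(1,0),f(0,1),f(1,1))
replace slot 3: 2·(4+5) − 10 = 8 → (4,5,8)
replace slot 1: 2·(5+8) − 4 = 22 → (22,5,8)
replace slot 2: 2·(22+8) − 5 = 55 → (22,55,8)

22,55,8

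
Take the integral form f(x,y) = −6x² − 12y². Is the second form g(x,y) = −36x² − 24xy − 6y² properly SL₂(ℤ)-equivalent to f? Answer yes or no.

D₁ = -288, D₂ = -288
f is negative-definite; reduce −f:
−f: reduced (well bottom): (6,0,12) with a≤c, −a<b≤a
flip sign back: reduced form of f is (-6,0,-12)
g is negative-definite; reduce −g:
−g: flip: (36,24,6)→(6,-24,36)
−g: translate: b→0 (≡-24 mod 12), so (6,-24,36)→(6,0,12)
−g: reduced (well bottom): (6,0,12) with a≤c, −a<b≤a
flip sign back: reduced form of g is (-6,0,-12)
reduced forms (-6, 0, -12) vs (-6, 0, -12) ⇒ equivalent

yes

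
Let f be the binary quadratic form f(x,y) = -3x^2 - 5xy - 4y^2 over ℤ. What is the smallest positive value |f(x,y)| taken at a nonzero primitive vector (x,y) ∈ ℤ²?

translate: b→-1 (≡5 mod 6), so (3,5,4)→(3,-1,2)
flip: (3,-1,2)→(2,1,3)
reduced (well bottom): (2,1,3) with a≤c, −a<b≤a
well minimum |f| = |-2| = 2 (negative-definite)

2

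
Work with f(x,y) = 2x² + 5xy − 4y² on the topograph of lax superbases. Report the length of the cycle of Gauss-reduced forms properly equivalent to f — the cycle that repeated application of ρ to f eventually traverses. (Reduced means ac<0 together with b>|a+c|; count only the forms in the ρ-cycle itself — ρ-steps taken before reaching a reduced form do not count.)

D = 57, ⌊√D⌋ = 7
river: ρ → (-4,3,3)
river: ρ → (3,3,-4)
river: ρ → (-4,5,2)
river: ρ → (2,7,-1)
river: ρ → (-1,7,2)
river: ρ → (2,5,-4)
ρ-cycle length = 6 (tail of 0 descent steps not counted)

6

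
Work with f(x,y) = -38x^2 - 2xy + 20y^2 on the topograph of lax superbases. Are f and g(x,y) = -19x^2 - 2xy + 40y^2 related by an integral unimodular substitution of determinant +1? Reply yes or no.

D₁ = 3044, D₂ = 3044
river cycle of f (length 10): (20, 42, -16), (-16, 54, 2), (2, 54, -16), (-16, 42, 20), (20, 38, -20), (-20, 42, 16), (16, 54, -2), (-2, 54, 16), (16, 42, -20), (-20, 38, 20)
river cycle of g (length 14): (-19, 36, 23), (23, 10, -32), (-32, 54, 1), (1, 54, -32), (-32, 10, 23), (23, 36, -19), (-19, 40, 19), (19, 36, -23), (-23, 10, 32), (32, 54, -1), … (4 more)
cycles differ ⇒ inequivalent

no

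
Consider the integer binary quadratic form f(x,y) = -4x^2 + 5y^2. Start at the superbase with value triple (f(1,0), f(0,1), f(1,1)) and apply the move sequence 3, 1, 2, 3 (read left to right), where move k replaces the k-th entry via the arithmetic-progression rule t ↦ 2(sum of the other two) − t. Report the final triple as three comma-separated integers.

start (-4,5,1) = (f(1,0),f(0,1),f(1,1))
replace slot 3: 2·((-4)+5) − 1 = 1 → (-4,5,1)
replace slot 1: 2·(5+1) − (-4) = 16 → (16,5,1)
replace slot 2: 2·(16+1) − 5 = 29 → (16,29,1)
replace slot 3: 2·(16+29) − 1 = 89 → (16,29,89)

16,29,89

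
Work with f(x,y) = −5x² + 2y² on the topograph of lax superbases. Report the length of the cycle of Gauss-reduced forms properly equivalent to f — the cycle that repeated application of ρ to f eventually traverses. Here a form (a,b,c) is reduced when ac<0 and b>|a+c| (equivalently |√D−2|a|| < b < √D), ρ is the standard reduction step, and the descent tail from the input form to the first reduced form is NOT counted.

D = 40, ⌊√D⌋ = 6
descent: ρ → (2,4,-3)  [lands on river]
river: ρ → (-3,2,3)
river: ρ → (3,4,-2)
river: ρ → (-2,4,3)
river: ρ → (3,2,-3)
river: ρ → (-3,4,2)
ρ-cycle length = 6 (tail of 1 descent step not counted)

6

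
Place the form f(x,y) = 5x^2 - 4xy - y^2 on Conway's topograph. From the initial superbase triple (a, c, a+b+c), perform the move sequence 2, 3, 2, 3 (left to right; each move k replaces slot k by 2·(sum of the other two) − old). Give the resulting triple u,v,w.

start (5,-1,0) = (f(1,0),f(0,1),f(1,1))
replace slot 2: 2·(5+0) − (-1) = 11 → (5,11,0)
replace slot 3: 2·(5+11) − 0 = 32 → (5,11,32)
replace slot 2: 2·(5+32) − 11 = 63 → (5,63,32)
replace slot 3: 2·(5+63) − 32 = 104 → (5,63,104)

5,63,104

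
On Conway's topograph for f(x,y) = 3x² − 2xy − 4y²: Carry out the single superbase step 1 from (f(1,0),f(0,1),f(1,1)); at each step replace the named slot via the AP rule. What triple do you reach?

start (3,-4,-3) = (f(1,0),f(0,1),f(1,1))
replace slot 1: 2·((-4)+(-3)) − 3 = -17 → (-17,-4,-3)

-17,-4,-3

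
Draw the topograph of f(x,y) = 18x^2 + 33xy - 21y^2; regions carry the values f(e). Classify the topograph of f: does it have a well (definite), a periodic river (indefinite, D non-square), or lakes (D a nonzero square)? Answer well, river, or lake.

D = b²−4ac = 33² − 4·18·(-21) = 2601
D = 51² is a perfect square ⇒ form factors over ℤ ⇒ lakes

lake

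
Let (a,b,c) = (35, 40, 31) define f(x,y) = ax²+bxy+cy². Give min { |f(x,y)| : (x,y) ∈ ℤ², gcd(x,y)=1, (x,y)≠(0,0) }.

translate: b→-30 (≡40 mod 70), so (35,40,31)→(35,-30,26)
flip: (35,-30,26)→(26,30,35)
translate: b→-22 (≡30 mod 52), so (26,30,35)→(26,-22,31)
reduced (well bottom): (26,-22,31) with a≤c, −a<b≤a
well minimum = a = 26

26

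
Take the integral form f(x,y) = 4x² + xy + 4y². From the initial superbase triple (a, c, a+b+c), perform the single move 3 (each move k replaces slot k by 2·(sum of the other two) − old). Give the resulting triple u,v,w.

start (4,4,9) = (f(1,0),f(0,1),f(1,1))
replace slot 3: 2·(4+4) − 9 = 7 → (4,4,7)

4,4,7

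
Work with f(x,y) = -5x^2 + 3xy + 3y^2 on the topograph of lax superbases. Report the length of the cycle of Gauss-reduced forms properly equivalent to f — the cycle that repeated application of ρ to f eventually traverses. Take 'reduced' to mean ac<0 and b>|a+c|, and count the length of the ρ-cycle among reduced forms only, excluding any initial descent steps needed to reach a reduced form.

D = 69, ⌊√D⌋ = 8
river: ρ → (3,3,-5)
river: ρ → (-5,7,1)
river: ρ → (1,7,-5)
river: ρ → (-5,3,3)
ρ-cycle length = 4 (tail of 0 descent steps not counted)

4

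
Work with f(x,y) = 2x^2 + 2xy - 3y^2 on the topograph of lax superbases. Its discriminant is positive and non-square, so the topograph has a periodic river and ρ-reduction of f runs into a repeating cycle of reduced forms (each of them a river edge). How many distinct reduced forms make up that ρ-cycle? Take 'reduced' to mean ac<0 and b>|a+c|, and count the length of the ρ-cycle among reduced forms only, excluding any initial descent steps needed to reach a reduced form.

D = 28, ⌊√D⌋ = 5
river: ρ → (-3,4,1)
river: ρ → (1,4,-3)
river: ρ → (-3,2,2)
river: ρ → (2,2,-3)
ρ-cycle length = 4 (tail of 0 descent steps not counted)

4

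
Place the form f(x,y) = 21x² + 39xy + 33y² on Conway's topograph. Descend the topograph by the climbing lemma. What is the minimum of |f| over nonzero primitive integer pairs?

translate: b→-3 (≡39 mod 42), so (21,39,33)→(21,-3,15)
flip: (21,-3,15)→(15,3,21)
reduced (well bottom): (15,3,21) with a≤c, −a<b≤a
well minimum = a = 15

15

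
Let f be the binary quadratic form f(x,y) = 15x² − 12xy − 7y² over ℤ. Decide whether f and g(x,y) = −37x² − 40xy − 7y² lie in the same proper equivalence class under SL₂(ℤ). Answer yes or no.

D₁ = 564, D₂ = 564
river cycle of f (length 6): (-7, 12, 15), (15, 18, -4), (-4, 22, 5), (5, 18, -12), (-12, 6, 11), (11, 16, -7)
river cycle of g (length 6): (-7, 12, 15), (15, 18, -4), (-4, 22, 5), (5, 18, -12), (-12, 6, 11), (11, 16, -7)
cycles coincide ⇒ equivalent

yes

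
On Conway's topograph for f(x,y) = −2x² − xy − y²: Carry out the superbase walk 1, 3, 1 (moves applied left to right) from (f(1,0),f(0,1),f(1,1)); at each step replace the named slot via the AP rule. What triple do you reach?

start (-2,-1,-4) = (f(1,0),f(0,1),f(1,1))
replace slot 1: 2·((-1)+(-4)) − (-2) = -8 → (-8,-1,-4)
replace slot 3: 2·((-8)+(-1)) − (-4) = -14 → (-8,-1,-14)
replace slot 1: 2·((-1)+(-14)) − (-8) = -22 → (-22,-1,-14)

-22,-1,-14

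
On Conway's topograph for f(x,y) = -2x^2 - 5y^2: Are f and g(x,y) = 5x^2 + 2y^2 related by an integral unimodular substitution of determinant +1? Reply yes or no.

D₁ = -40, D₂ = -40
f is negative-definite; reduce −f:
−f: reduced (well bottom): (2,0,5) with a≤c, −a<b≤a
flip sign back: reduced form of f is (-2,0,-5)
g: flip: (5,0,2)→(2,0,5)
g: reduced (well bottom): (2,0,5) with a≤c, −a<b≤a
reduced forms (-2, 0, -5) vs (2, 0, 5) ⇒ inequivalent

no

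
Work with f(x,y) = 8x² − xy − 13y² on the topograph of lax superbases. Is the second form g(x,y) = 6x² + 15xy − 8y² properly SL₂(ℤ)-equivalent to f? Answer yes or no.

D₁ = 417, D₂ = 417
river cycle of f (length 18): (8, 15, -6), (-6, 9, 14), (14, 19, -1), (-1, 19, 14), (14, 9, -6), (-6, 15, 8), (8, 17, -4), (-4, 15, 12), (12, 9, -7), (-7, 19, 2), … (8 more)
river cycle of g (length 18): (-8, 17, 4), (4, 15, -12), (-12, 9, 7), (7, 19, -2), (-2, 17, 16), (16, 15, -3), (-3, 15, 16), (16, 17, -2), (-2, 19, 7), (7, 9, -12), … (8 more)
cycles differ ⇒ inequivalent

no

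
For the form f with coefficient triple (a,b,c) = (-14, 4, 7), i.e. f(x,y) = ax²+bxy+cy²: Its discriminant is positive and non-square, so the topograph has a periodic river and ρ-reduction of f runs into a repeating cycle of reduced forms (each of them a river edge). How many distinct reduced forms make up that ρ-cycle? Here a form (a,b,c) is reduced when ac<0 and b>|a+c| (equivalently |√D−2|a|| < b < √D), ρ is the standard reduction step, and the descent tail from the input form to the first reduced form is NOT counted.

D = 408, ⌊√D⌋ = 20
descent: ρ → (7,10,-11)  [lands on river]
river: ρ → (-11,12,6)
river: ρ → (6,12,-11)
river: ρ → (-11,10,7)
river: ρ → (7,18,-3)
river: ρ → (-3,18,7)
ρ-cycle length = 6 (tail of 1 descent step not counted)

6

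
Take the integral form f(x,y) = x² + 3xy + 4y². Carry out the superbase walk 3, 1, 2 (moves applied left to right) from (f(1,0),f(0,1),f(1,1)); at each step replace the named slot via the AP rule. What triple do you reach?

start (1,4,8) = (f(1,0),f(0,1),f(1,1))
replace slot 3: 2·(1+4) − 8 = 2 → (1,4,2)
replace slot 1: 2·(4+2) − 1 = 11 → (11,4,2)
replace slot 2: 2·(11+2) − 4 = 22 → (11,22,2)

11,22,2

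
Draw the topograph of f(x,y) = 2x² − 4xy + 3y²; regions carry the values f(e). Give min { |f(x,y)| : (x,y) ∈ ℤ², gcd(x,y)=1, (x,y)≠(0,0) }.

translate: b→0 (≡-4 mod 4), so (2,-4,3)→(2,0,1)
flip: (2,0,1)→(1,0,2)
reduced (well bottom): (1,0,2) with a≤c, −a<b≤a
well minimum = a = 1

1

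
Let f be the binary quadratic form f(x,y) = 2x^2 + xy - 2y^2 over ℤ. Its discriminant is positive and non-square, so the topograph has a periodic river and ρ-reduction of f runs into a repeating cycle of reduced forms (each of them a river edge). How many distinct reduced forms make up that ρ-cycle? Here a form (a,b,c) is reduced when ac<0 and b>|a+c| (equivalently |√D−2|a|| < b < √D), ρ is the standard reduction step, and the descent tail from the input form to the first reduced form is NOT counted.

D = 17, ⌊√D⌋ = 4
river: ρ → (-2,3,1)
river: ρ → (1,3,-2)
river: ρ → (-2,1,2)
river: ρ → (2,3,-1)
river: ρ → (-1,3,2)
river: ρ → (2,1,-2)
ρ-cycle length = 6 (tail of 0 descent steps not counted)

6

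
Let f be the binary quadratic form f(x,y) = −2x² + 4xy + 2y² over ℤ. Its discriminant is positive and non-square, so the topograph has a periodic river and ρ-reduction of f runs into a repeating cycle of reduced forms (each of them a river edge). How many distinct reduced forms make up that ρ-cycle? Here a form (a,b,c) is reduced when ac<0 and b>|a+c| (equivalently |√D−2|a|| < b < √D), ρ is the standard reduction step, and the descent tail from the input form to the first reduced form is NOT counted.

D = 32, ⌊√D⌋ = 5
river: ρ → (2,4,-2)
river: ρ → (-2,4,2)
ρ-cycle length = 2 (tail of 0 descent steps not counted)

2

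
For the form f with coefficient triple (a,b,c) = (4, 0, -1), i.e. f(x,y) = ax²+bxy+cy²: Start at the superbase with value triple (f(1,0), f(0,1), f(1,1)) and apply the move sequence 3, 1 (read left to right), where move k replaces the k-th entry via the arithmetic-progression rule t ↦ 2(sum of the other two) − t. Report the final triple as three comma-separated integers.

start (4,-1,3) = (f(1,0),f(0,1),f(1,1))
replace slot 3: 2·(4+(-1)) − 3 = 3 → (4,-1,3)
replace slot 1: 2·((-1)+3) − 4 = 0 → (0,-1,3)

0,-1,3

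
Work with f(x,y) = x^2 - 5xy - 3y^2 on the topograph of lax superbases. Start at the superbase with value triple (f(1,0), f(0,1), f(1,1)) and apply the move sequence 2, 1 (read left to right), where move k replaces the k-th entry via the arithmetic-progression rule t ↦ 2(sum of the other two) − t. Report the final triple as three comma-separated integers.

start (1,-3,-7) = (f(1,0),f(0,1),f(1,1))
replace slot 2: 2·(1+(-7)) − (-3) = -9 → (1,-9,-7)
replace slot 1: 2·((-9)+(-7)) − 1 = -33 → (-33,-9,-7)

-33,-9,-7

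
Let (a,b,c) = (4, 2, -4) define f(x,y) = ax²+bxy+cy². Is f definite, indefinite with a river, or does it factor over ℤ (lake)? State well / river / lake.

D = b²−4ac = 2² − 4·4·(-4) = 68
D > 0 non-square ⇒ indefinite ⇒ periodic river

river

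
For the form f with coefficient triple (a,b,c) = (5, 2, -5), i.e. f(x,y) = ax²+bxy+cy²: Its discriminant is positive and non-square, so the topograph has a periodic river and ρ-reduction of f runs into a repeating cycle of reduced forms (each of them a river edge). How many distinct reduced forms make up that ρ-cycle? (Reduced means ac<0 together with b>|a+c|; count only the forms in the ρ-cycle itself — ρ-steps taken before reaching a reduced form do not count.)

D = 104, ⌊√D⌋ = 10
river: ρ → (-5,8,2)
river: ρ → (2,8,-5)
river: ρ → (-5,2,5)
river: ρ → (5,8,-2)
river: ρ → (-2,8,5)
river: ρ → (5,2,-5)
ρ-cycle length = 6 (tail of 0 descent steps not counted)

6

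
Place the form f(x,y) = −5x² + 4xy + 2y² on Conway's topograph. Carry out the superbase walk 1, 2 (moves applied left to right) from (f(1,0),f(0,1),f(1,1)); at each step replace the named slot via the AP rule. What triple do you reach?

start (-5,2,1) = (f(1,0),f(0,1),f(1,1))
replace slot 1: 2·(2+1) − (-5) = 11 → (11,2,1)
replace slot 2: 2·(11+1) − 2 = 22 → (11,22,1)

11,22,1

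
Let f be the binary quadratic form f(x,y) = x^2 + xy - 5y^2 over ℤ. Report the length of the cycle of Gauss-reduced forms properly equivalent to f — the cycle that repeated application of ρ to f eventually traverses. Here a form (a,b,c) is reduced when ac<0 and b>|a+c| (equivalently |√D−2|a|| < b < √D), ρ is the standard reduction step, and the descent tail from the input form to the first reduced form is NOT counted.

D = 21, ⌊√D⌋ = 4
descent: ρ → (-5,-1,1)
descent: ρ → (1,3,-3)  [lands on river]
river: ρ → (-3,3,1)
ρ-cycle length = 2 (tail of 2 descent steps not counted)

2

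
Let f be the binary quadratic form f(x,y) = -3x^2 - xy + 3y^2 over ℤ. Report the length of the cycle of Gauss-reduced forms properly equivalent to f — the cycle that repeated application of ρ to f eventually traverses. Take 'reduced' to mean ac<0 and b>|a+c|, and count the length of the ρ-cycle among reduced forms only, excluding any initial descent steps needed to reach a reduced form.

D = 37, ⌊√D⌋ = 6
descent: ρ → (3,1,-3)  [lands on river]
river: ρ → (-3,5,1)
river: ρ → (1,5,-3)
river: ρ → (-3,1,3)
river: ρ → (3,5,-1)
river: ρ → (-1,5,3)
ρ-cycle length = 6 (tail of 1 descent step not counted)

6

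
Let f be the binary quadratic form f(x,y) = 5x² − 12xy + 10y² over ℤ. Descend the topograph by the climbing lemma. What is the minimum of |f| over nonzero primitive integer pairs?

translate: b→-2 (≡-12 mod 10), so (5,-12,10)→(5,-2,3)
flip: (5,-2,3)→(3,2,5)
reduced (well bottom): (3,2,5) with a≤c, −a<b≤a
well minimum = a = 3

3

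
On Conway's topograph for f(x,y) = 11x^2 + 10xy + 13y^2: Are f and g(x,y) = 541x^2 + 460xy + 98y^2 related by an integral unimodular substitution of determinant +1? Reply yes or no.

D₁ = -472, D₂ = -472
f: reduced (well bottom): (11,10,13) with a≤c, −a<b≤a
g: flip: (541,460,98)→(98,-460,541)
g: translate: b→-68 (≡-460 mod 196), so (98,-460,541)→(98,-68,13)
g: flip: (98,-68,13)→(13,68,98)
g: translate: b→-10 (≡68 mod 26), so (13,68,98)→(13,-10,11)
g: flip: (13,-10,11)→(11,10,13)
g: reduced (well bottom): (11,10,13) with a≤c, −a<b≤a
reduced forms (11, 10, 13) vs (11, 10, 13) ⇒ equivalent

yes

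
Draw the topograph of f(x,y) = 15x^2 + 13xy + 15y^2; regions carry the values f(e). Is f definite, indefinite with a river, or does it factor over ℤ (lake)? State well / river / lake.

D = b²−4ac = 13² − 4·15·15 = -731
D < 0 ⇒ definite ⇒ every region one sign ⇒ single well

well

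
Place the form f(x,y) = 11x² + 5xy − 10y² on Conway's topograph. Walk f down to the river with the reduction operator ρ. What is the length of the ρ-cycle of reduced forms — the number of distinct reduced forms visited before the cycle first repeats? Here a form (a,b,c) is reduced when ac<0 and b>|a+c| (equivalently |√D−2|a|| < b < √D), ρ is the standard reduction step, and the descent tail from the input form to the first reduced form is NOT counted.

D = 465, ⌊√D⌋ = 21
river: ρ → (-10,15,6)
river: ρ → (6,21,-1)
river: ρ → (-1,21,6)
river: ρ → (6,15,-10)
river: ρ → (-10,5,11)
river: ρ → (11,17,-4)
river: ρ → (-4,15,15)
river: ρ → (15,15,-4)
river: ρ → (-4,17,11)
river: ρ → (11,5,-10)
ρ-cycle length = 10 (tail of 0 descent steps not counted)

10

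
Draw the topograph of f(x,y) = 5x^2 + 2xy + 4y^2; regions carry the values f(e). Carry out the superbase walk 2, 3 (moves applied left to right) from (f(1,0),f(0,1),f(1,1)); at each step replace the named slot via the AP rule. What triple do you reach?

start (5,4,11) = (f(1,0),f(0,1),f(1,1))
replace slot 2: 2·(5+11) − 4 = 28 → (5,28,11)
replace slot 3: 2·(5+28) − 11 = 55 → (5,28,55)

5,28,55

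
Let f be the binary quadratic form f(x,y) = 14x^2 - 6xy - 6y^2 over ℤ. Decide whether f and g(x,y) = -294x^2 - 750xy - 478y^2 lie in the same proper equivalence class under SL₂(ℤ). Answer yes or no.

D₁ = 372, D₂ = 372
river cycle of f (length 2): (-6, 18, 2), (2, 18, -6)
river cycle of g (length 2): (2, 18, -6), (-6, 18, 2)
cycles coincide ⇒ equivalent

yes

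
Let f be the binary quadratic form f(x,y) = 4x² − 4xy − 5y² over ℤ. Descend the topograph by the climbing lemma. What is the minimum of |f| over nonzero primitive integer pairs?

descent: ρ → (-5,4,4)  [lands on river]
river: ρ → (4,4,-5)
river: ρ → (-5,6,3)
river: ρ → (3,6,-5)
closes: descent 1, river 4
min |a| on river = 3

3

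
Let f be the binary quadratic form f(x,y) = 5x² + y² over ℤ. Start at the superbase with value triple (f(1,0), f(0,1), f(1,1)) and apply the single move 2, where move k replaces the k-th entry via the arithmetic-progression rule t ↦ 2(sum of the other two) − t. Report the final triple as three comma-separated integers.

start (5,1,6) = (f(1,0),f(0,1),f(1,1))
replace slot 2: 2·(5+6) − 1 = 21 → (5,21,6)

5,21,6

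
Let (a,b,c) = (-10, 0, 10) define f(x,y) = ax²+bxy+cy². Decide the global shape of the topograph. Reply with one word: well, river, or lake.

D = b²−4ac = 0² − 4·(-10)·10 = 400
D = 20² is a perfect square ⇒ form factors over ℤ ⇒ lakes

lake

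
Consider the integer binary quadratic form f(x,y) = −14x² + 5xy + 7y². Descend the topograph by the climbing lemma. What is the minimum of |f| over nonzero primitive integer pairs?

descent: ρ → (7,9,-12)  [lands on river]
river: ρ → (-12,15,4)
river: ρ → (4,17,-8)
river: ρ → (-8,15,6)
river: ρ → (6,9,-14)
river: ρ → (-14,19,1)
river: ρ → (1,19,-14)
river: ρ → (-14,9,6)
river: ρ → (6,15,-8)
river: ρ → (-8,17,4)
river: ρ → (4,15,-12)
river: ρ → (-12,9,7)
river: ρ → (7,19,-2)
river: ρ → (-2,17,16)
river: ρ → (16,15,-3)
river: ρ → (-3,15,16)
river: ρ → (16,17,-2)
river: ρ → (-2,19,7)
closes: descent 1, river 18
min |a| on river = 1

1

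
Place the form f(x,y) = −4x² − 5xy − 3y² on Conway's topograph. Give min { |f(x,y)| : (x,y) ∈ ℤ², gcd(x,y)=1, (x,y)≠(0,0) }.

translate: b→-3 (≡5 mod 8), so (4,5,3)→(4,-3,2)
flip: (4,-3,2)→(2,3,4)
translate: b→-1 (≡3 mod 4), so (2,3,4)→(2,-1,3)
reduced (well bottom): (2,-1,3) with a≤c, −a<b≤a
well minimum |f| = |-2| = 2 (negative-definite)

2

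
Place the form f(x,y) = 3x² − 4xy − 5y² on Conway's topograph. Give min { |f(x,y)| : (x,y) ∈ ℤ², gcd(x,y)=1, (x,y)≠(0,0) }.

descent: ρ → (-5,4,3)  [lands on river]
river: ρ → (3,8,-1)
river: ρ → (-1,8,3)
river: ρ → (3,4,-5)
river: ρ → (-5,6,2)
river: ρ → (2,6,-5)
closes: descent 1, river 6
min |a| on river = 1

1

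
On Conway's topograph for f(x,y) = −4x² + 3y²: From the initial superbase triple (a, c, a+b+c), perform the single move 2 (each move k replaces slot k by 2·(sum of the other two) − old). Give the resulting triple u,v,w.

start (-4,3,-1) = (f(1,0),f(0,1),f(1,1))
replace slot 2: 2·((-4)+(-1)) − 3 = -13 → (-4,-13,-1)

-4,-13,-1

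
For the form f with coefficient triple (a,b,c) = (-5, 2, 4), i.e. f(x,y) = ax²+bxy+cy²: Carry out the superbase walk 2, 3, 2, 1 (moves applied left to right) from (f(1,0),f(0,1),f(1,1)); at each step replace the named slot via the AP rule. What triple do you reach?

start (-5,4,1) = (f(1,0),f(0,1),f(1,1))
replace slot 2: 2·((-5)+1) − 4 = -12 → (-5,-12,1)
replace slot 3: 2·((-5)+(-12)) − 1 = -35 → (-5,-12,-35)
replace slot 2: 2·((-5)+(-35)) − (-12) = -68 → (-5,-68,-35)
replace slot 1: 2·((-68)+(-35)) − (-5) = -201 → (-201,-68,-35)

-201,-68,-35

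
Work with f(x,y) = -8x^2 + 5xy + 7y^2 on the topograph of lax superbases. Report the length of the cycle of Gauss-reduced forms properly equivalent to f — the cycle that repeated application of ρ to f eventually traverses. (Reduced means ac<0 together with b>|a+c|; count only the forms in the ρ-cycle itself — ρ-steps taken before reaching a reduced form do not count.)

D = 249, ⌊√D⌋ = 15
river: ρ → (7,9,-6)
river: ρ → (-6,15,1)
river: ρ → (1,15,-6)
river: ρ → (-6,9,7)
river: ρ → (7,5,-8)
river: ρ → (-8,11,4)
river: ρ → (4,13,-5)
river: ρ → (-5,7,10)
river: ρ → (10,13,-2)
river: ρ → (-2,15,3)
river: ρ → (3,15,-2)
river: ρ → (-2,13,10)
river: ρ → (10,7,-5)
river: ρ → (-5,13,4)
river: ρ → (4,11,-8)
river: ρ → (-8,5,7)
ρ-cycle length = 16 (tail of 0 descent steps not counted)

16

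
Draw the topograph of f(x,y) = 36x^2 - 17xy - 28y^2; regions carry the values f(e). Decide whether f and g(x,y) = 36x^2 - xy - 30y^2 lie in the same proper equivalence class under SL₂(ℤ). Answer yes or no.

D₁ = 4321, D₂ = 4321
river cycle of f (length 14): (-28, 17, 36), (36, 55, -9), (-9, 53, 42), (42, 31, -20), (-20, 49, 24), (24, 47, -22), (-22, 41, 30), (30, 19, -33), (-33, 47, 16), (16, 49, -30), … (4 more)
river cycle of g (length 8): (-30, 61, 5), (5, 59, -42), (-42, 25, 22), (22, 63, -4), (-4, 65, 6), (6, 55, -54), (-54, 53, 7), (7, 59, -30)
cycles differ ⇒ inequivalent

no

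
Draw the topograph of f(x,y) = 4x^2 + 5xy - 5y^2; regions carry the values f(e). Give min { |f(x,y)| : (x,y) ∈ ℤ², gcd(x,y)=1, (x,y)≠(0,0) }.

river: ρ → (-5,5,4)
river: ρ → (4,3,-6)
river: ρ → (-6,9,1)
river: ρ → (1,9,-6)
river: ρ → (-6,3,4)
river: ρ → (4,5,-5)
closes: descent 0, river 6
min |a| on river = 1

1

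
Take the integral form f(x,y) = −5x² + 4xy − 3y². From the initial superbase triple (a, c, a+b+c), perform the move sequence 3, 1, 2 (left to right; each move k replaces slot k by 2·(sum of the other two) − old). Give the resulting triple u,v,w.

start (-5,-3,-4) = (f(1,0),f(0,1),f(1,1))
replace slot 3: 2·((-5)+(-3)) − (-4) = -12 → (-5,-3,-12)
replace slot 1: 2·((-3)+(-12)) − (-5) = -25 → (-25,-3,-12)
replace slot 2: 2·((-25)+(-12)) − (-3) = -71 → (-25,-71,-12)

-25,-71,-12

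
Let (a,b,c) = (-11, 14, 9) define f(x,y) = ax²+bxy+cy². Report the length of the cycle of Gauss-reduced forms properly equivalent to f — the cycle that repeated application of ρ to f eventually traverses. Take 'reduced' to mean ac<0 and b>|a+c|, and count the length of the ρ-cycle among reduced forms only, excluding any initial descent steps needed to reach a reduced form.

D = 592, ⌊√D⌋ = 24
river: ρ → (9,22,-3)
river: ρ → (-3,20,16)
river: ρ → (16,12,-7)
river: ρ → (-7,16,12)
river: ρ → (12,8,-11)
river: ρ → (-11,14,9)
ρ-cycle length = 6 (tail of 0 descent steps not counted)

6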